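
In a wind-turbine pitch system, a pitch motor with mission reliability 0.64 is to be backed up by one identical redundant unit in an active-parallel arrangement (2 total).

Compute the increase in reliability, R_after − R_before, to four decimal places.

0.2304

R_before = 0.64
R_after = 1 − (1 − 0.64)^2 = 0.8704
ΔR = 0.8704 − 0.64 = 0.2304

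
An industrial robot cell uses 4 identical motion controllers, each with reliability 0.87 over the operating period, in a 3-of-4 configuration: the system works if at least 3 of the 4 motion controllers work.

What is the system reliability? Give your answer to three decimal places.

R = Σ_{i=3}^{4} C(4,i) p^i (1−p)^{4−i} with p = 0.87
C(4,3)·0.87^3·0.13^1 = 0.34242
C(4,4)·0.87^4·0.13^0 = 0.57290
Sum = 0.915

0.915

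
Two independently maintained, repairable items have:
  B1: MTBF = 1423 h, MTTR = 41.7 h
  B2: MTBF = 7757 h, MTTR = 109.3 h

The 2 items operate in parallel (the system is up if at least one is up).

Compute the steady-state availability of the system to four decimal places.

A(B1) = MTBF/(MTBF+MTTR) = 1423/(1423+41.7) = 0.971530
A(B2) = MTBF/(MTBF+MTTR) = 7757/(7757+109.3) = 0.986105
Parallel availability: 1 − (1 − 0.971530)(1 − 0.986105) = 0.9996

0.9996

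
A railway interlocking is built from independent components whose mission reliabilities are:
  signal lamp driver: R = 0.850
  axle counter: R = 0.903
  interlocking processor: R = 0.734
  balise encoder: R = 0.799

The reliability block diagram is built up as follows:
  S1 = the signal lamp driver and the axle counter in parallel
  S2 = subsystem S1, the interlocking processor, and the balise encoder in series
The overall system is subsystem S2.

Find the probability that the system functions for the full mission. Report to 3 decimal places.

Parallel (signal lamp driver and axle counter): 1 − (1 − 0.85000)(1 − 0.90300) = 0.98545
Series ([0.98545], interlocking processor, and balise encoder): 0.98545 × 0.73400 × 0.79900 = 0.578

0.578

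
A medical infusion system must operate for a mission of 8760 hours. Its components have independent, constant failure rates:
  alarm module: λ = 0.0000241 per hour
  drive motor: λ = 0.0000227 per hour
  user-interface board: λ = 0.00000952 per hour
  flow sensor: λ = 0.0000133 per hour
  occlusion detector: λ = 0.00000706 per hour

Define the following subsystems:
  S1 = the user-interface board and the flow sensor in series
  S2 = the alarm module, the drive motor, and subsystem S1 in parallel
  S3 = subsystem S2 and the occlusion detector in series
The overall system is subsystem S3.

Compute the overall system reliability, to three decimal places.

0.934

R(alarm module) = exp(−0.0000241 × 8760) = 0.80968
R(drive motor) = exp(−0.0000227 × 8760) = 0.81967
R(user-interface board) = exp(−0.00000952 × 8760) = 0.91999
R(flow sensor) = exp(−0.0000133 × 8760) = 0.89002
R(occlusion detector) = exp(−0.00000706 × 8760) = 0.94003
Series (user-interface board and flow sensor): 0.91999 × 0.89002 = 0.81881
Parallel (alarm module, drive motor, and [0.81881]): 1 − (1 − 0.80968)(1 − 0.81967)(1 − 0.81881) = 0.99378
Series ([0.99378] and occlusion detector): 0.99378 × 0.94003 = 0.934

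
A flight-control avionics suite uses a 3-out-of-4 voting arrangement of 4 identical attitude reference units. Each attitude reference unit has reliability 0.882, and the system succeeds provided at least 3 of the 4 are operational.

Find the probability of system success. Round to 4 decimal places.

0.9290

R = Σ_{i=3}^{4} C(4,i) p^i (1−p)^{4−i} with p = 0.882
C(4,3)·0.882^3·0.118^1 = 0.323853
C(4,4)·0.882^4·0.118^0 = 0.605166
Sum = 0.9290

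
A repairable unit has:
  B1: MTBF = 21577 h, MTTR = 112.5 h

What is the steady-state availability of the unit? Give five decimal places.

A(B1) = MTBF/(MTBF+MTTR) = 21577/(21577+112.5) = 0.99481

0.99481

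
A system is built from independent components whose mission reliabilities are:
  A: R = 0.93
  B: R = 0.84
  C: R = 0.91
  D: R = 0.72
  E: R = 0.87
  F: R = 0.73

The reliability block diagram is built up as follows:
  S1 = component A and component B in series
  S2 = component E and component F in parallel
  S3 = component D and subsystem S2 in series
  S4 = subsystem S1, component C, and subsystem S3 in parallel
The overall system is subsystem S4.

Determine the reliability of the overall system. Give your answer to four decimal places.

0.9940

Series (A and B): 0.930000 × 0.840000 = 0.781200
Parallel (E and F): 1 − (1 − 0.870000)(1 − 0.730000) = 0.964900
Series (D and [0.964900]): 0.720000 × 0.964900 = 0.694728
Parallel ([0.781200], C, and [0.694728]): 1 − (1 − 0.781200)(1 − 0.910000)(1 − 0.694728) = 0.9940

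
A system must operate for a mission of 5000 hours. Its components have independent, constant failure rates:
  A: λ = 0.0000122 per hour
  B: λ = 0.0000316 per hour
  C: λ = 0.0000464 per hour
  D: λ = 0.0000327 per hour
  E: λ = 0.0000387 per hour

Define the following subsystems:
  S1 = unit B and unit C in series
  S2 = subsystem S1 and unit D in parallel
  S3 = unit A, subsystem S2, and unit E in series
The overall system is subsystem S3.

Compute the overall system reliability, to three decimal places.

0.738

R(A) = exp(−0.0000122 × 5000) = 0.94082
R(B) = exp(−0.0000316 × 5000) = 0.85385
R(C) = exp(−0.0000464 × 5000) = 0.79295
R(D) = exp(−0.0000327 × 5000) = 0.84917
R(E) = exp(−0.0000387 × 5000) = 0.82407
Series (B and C): 0.85385 × 0.79295 = 0.67706
Parallel ([0.67706] and D): 1 − (1 − 0.67706)(1 − 0.84917) = 0.95129
Series (A, [0.95129], and E): 0.94082 × 0.95129 × 0.82407 = 0.738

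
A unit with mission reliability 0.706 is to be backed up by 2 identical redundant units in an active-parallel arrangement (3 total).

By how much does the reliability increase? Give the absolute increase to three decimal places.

R_before = 0.706
R_after = 1 − (1 − 0.706)^3 = 0.975
ΔR = 0.975 − 0.706 = 0.269

0.269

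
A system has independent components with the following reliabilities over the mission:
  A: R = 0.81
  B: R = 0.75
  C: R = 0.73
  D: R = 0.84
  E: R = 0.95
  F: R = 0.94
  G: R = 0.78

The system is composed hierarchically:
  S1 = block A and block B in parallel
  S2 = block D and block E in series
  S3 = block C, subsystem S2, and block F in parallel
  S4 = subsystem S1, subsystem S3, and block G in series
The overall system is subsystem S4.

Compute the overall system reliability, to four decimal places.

0.7405

Parallel (A and B): 1 − (1 − 0.810000)(1 − 0.750000) = 0.952500
Series (D and E): 0.840000 × 0.950000 = 0.798000
Parallel (C, [0.798000], and F): 1 − (1 − 0.730000)(1 − 0.798000)(1 − 0.940000) = 0.996728
Series ([0.952500], [0.996728], and G): 0.952500 × 0.996728 × 0.780000 = 0.7405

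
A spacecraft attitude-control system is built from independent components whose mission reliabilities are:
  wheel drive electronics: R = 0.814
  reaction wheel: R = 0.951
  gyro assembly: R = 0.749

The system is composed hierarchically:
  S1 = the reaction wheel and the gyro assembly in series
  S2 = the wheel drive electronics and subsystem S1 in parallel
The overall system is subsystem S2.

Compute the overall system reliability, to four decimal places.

Series (reaction wheel and gyro assembly): 0.951000 × 0.749000 = 0.712299
Parallel (wheel drive electronics and [0.712299]): 1 − (1 − 0.814000)(1 − 0.712299) = 0.9465

0.9465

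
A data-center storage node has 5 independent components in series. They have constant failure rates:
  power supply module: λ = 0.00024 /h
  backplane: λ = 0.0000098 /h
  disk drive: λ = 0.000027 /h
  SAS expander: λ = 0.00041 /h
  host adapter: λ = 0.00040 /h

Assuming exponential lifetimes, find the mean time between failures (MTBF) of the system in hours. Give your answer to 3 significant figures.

920

Series of exponential components: λ_sys = Σ λ_i
λ_sys = 0.00024 + 0.0000098 + 0.000027 + 0.00041 + 0.00040 = 1.0868e-03 /h
MTBF = 1 / λ_sys = 920 h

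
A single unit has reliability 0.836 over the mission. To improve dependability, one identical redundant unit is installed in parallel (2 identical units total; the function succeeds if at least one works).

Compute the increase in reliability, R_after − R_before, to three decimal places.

R_before = 0.836
R_after = 1 − (1 − 0.836)^2 = 0.973
ΔR = 0.973 − 0.836 = 0.137

0.137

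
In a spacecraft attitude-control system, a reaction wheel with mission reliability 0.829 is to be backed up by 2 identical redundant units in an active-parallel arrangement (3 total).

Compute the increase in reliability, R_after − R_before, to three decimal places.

0.166

R_before = 0.829
R_after = 1 − (1 − 0.829)^3 = 0.995
ΔR = 0.995 − 0.829 = 0.166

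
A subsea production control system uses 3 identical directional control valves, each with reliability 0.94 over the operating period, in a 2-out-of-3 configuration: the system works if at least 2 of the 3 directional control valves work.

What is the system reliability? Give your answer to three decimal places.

0.990

R = Σ_{i=2}^{3} C(3,i) p^i (1−p)^{3−i} with p = 0.94
C(3,2)·0.94^2·0.06^1 = 0.15905
C(3,3)·0.94^3·0.06^0 = 0.83058
Sum = 0.990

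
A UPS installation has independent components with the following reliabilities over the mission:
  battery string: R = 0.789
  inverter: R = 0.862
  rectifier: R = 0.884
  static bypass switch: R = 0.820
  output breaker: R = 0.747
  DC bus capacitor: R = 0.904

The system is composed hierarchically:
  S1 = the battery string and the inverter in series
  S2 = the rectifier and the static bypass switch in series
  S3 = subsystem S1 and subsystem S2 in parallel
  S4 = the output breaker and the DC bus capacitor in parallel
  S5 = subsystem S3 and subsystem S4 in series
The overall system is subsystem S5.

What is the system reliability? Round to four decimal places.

Series (battery string and inverter): 0.789000 × 0.862000 = 0.680118
Series (rectifier and static bypass switch): 0.884000 × 0.820000 = 0.724880
Parallel ([0.680118] and [0.724880]): 1 − (1 − 0.680118)(1 − 0.724880) = 0.911994
Parallel (output breaker and DC bus capacitor): 1 − (1 − 0.747000)(1 − 0.904000) = 0.975712
Series ([0.911994] and [0.975712]): 0.911994 × 0.975712 = 0.8898

0.8898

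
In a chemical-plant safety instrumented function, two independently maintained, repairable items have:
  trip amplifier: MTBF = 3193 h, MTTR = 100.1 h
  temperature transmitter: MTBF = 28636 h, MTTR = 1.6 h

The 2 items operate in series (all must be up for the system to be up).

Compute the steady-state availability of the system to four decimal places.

0.9695

A(trip amplifier) = MTBF/(MTBF+MTTR) = 3193/(3193+100.1) = 0.969603
A(temperature transmitter) = MTBF/(MTBF+MTTR) = 28636/(28636+1.6) = 0.999944
Series availability: 0.969603 × 0.999944 = 0.9695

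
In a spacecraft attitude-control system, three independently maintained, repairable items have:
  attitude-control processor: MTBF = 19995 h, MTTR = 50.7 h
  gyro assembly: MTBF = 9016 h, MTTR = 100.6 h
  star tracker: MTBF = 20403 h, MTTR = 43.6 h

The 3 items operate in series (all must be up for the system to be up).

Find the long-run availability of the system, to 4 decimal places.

A(attitude-control processor) = MTBF/(MTBF+MTTR) = 19995/(19995+50.7) = 0.997471
A(gyro assembly) = MTBF/(MTBF+MTTR) = 9016/(9016+100.6) = 0.988965
A(star tracker) = MTBF/(MTBF+MTTR) = 20403/(20403+43.6) = 0.997868
Series availability: 0.997471 × 0.988965 × 0.997868 = 0.9844

0.9844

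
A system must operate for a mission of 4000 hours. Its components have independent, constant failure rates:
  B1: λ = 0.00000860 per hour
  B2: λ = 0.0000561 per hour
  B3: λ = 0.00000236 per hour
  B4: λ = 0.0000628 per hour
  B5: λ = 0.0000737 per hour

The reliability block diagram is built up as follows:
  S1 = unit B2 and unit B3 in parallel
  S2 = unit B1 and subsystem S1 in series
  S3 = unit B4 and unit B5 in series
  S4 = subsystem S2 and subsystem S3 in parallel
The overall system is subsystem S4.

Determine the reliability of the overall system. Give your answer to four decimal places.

R(B1) = exp(−0.00000860 × 4000) = 0.966185
R(B2) = exp(−0.0000561 × 4000) = 0.798995
R(B3) = exp(−0.00000236 × 4000) = 0.990604
R(B4) = exp(−0.0000628 × 4000) = 0.777867
R(B5) = exp(−0.0000737 × 4000) = 0.744681
Parallel (B2 and B3): 1 − (1 − 0.798995)(1 − 0.990604) = 0.998111
Series (B1 and [0.998111]): 0.966185 × 0.998111 = 0.964360
Series (B4 and B5): 0.777867 × 0.744681 = 0.579263
Parallel ([0.964360] and [0.579263]): 1 − (1 − 0.964360)(1 − 0.579263) = 0.9850

0.9850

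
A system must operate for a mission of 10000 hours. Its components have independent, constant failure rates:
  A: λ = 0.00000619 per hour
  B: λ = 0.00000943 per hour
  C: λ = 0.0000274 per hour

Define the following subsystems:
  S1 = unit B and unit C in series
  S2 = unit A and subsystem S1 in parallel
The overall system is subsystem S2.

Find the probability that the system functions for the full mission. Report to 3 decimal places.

R(A) = exp(−0.00000619 × 10000) = 0.93998
R(B) = exp(−0.00000943 × 10000) = 0.91001
R(C) = exp(−0.0000274 × 10000) = 0.76033
Series (B and C): 0.91001 × 0.76033 = 0.69191
Parallel (A and [0.69191]): 1 − (1 − 0.93998)(1 − 0.69191) = 0.982

0.982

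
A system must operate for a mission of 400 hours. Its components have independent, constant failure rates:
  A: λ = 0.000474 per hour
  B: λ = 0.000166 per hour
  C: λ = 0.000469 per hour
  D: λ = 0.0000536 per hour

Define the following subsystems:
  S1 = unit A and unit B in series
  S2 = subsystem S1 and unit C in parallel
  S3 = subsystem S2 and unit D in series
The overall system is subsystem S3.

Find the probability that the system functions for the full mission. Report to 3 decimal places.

0.941

R(A) = exp(−0.000474 × 400) = 0.82729
R(B) = exp(−0.000166 × 400) = 0.93576
R(C) = exp(−0.000469 × 400) = 0.82895
R(D) = exp(−0.0000536 × 400) = 0.97879
Series (A and B): 0.82729 × 0.93576 = 0.77414
Parallel ([0.77414] and C): 1 − (1 − 0.77414)(1 − 0.82895) = 0.96137
Series ([0.96137] and D): 0.96137 × 0.97879 = 0.941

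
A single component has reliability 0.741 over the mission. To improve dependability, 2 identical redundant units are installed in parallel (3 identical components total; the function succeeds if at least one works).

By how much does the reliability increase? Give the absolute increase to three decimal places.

R_before = 0.741
R_after = 1 − (1 − 0.741)^3 = 0.983
ΔR = 0.983 − 0.741 = 0.242

0.242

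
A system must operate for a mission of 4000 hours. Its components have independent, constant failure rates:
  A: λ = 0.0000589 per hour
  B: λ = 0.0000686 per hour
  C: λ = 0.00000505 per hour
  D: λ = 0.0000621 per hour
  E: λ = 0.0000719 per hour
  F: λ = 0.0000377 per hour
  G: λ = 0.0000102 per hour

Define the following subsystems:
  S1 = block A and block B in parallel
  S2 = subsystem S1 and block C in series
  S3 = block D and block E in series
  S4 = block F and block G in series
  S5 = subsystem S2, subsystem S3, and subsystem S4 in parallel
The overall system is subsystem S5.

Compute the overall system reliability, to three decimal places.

R(A) = exp(−0.0000589 × 4000) = 0.79010
R(B) = exp(−0.0000686 × 4000) = 0.76003
R(C) = exp(−0.00000505 × 4000) = 0.98000
R(D) = exp(−0.0000621 × 4000) = 0.78005
R(E) = exp(−0.0000719 × 4000) = 0.75006
R(F) = exp(−0.0000377 × 4000) = 0.86002
R(G) = exp(−0.0000102 × 4000) = 0.96002
Parallel (A and B): 1 − (1 − 0.79010)(1 − 0.76003) = 0.94963
Series ([0.94963] and C): 0.94963 × 0.98000 = 0.93064
Series (D and E): 0.78005 × 0.75006 = 0.58508
Series (F and G): 0.86002 × 0.96002 = 0.82564
Parallel ([0.93064], [0.58508], and [0.82564]): 1 − (1 − 0.93064)(1 − 0.58508)(1 − 0.82564) = 0.995

0.995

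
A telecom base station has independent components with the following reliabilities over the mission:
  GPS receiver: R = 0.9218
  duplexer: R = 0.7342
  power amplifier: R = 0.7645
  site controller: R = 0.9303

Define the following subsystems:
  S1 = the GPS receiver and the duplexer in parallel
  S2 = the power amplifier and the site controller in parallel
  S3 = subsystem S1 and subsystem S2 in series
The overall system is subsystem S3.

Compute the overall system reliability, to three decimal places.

0.963

Parallel (GPS receiver and duplexer): 1 − (1 − 0.92180)(1 − 0.73420) = 0.97921
Parallel (power amplifier and site controller): 1 − (1 − 0.76450)(1 − 0.93030) = 0.98359
Series ([0.97921] and [0.98359]): 0.97921 × 0.98359 = 0.963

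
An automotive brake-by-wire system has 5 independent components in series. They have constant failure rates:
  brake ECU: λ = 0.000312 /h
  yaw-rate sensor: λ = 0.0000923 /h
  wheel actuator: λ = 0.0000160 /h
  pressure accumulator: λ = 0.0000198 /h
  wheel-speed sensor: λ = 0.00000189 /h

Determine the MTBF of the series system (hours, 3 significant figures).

Series of exponential components: λ_sys = Σ λ_i
λ_sys = 0.000312 + 0.0000923 + 0.0000160 + 0.0000198 + 0.00000189 = 4.4199e-04 /h
MTBF = 1 / λ_sys = 2260 h

2260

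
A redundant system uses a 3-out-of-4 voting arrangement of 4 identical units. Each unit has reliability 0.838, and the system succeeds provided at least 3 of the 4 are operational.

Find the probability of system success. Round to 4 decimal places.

R = Σ_{i=3}^{4} C(4,i) p^i (1−p)^{4−i} with p = 0.838
C(4,3)·0.838^3·0.162^1 = 0.381335
C(4,4)·0.838^4·0.162^0 = 0.493147
Sum = 0.8745

0.8745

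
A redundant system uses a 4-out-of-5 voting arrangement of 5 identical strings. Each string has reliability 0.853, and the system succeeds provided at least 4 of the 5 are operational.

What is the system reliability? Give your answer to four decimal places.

R = Σ_{i=4}^{5} C(5,i) p^i (1−p)^{5−i} with p = 0.853
C(5,4)·0.853^4·0.147^1 = 0.389120
C(5,5)·0.853^5·0.147^0 = 0.451591
Sum = 0.8407

0.8407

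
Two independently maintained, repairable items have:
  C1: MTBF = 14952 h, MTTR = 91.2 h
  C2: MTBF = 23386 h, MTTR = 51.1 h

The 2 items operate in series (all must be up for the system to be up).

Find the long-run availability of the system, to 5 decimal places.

A(C1) = MTBF/(MTBF+MTTR) = 14952/(14952+91.2) = 0.993937
A(C2) = MTBF/(MTBF+MTTR) = 23386/(23386+51.1) = 0.997820
Series availability: 0.993937 × 0.997820 = 0.99177

0.99177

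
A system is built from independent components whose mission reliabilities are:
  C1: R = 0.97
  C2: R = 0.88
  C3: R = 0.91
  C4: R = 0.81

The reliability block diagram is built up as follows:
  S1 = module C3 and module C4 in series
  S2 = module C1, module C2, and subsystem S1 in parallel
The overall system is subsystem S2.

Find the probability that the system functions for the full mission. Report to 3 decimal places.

Series (C3 and C4): 0.91000 × 0.81000 = 0.73710
Parallel (C1, C2, and [0.73710]): 1 − (1 − 0.97000)(1 − 0.88000)(1 − 0.73710) = 0.999

0.999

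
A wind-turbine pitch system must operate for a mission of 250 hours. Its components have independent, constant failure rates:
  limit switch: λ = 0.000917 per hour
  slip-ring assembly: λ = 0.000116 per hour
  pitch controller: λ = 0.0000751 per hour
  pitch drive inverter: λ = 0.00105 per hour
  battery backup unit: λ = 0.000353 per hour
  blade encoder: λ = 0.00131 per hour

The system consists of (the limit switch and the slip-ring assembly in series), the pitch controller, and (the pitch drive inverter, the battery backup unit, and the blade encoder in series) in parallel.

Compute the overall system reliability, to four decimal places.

R(limit switch) = exp(−0.000917 × 250) = 0.795130
R(slip-ring assembly) = exp(−0.000116 × 250) = 0.971416
R(pitch controller) = exp(−0.0000751 × 250) = 0.981400
R(pitch drive inverter) = exp(−0.00105 × 250) = 0.769126
R(battery backup unit) = exp(−0.000353 × 250) = 0.915532
R(blade encoder) = exp(−0.00131 × 250) = 0.720723
Series (limit switch and slip-ring assembly): 0.795130 × 0.971416 = 0.772402
Series (pitch drive inverter, battery backup unit, and blade encoder): 0.769126 × 0.915532 × 0.720723 = 0.507504
Parallel ([0.772402], pitch controller, and [0.507504]): 1 − (1 − 0.772402)(1 − 0.981400)(1 − 0.507504) = 0.9979

0.9979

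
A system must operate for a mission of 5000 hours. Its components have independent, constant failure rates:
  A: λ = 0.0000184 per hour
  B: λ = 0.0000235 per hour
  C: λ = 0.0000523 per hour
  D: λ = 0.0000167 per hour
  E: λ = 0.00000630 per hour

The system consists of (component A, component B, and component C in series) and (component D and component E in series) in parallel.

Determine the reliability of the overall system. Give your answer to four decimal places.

0.9592

R(A) = exp(−0.0000184 × 5000) = 0.912105
R(B) = exp(−0.0000235 × 5000) = 0.889141
R(C) = exp(−0.0000523 × 5000) = 0.769896
R(D) = exp(−0.0000167 × 5000) = 0.919891
R(E) = exp(−0.00000630 × 5000) = 0.968991
Series (A, B, and C): 0.912105 × 0.889141 × 0.769896 = 0.624378
Series (D and E): 0.919891 × 0.968991 = 0.891366
Parallel ([0.624378] and [0.891366]): 1 − (1 − 0.624378)(1 − 0.891366) = 0.9592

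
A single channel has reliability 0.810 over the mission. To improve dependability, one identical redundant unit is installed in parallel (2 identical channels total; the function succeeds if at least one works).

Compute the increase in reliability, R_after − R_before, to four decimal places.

0.1539

R_before = 0.810
R_after = 1 − (1 − 0.810)^2 = 0.9639
ΔR = 0.9639 − 0.810 = 0.1539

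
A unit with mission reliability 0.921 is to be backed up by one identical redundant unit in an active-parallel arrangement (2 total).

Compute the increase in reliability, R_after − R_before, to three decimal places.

0.073

R_before = 0.921
R_after = 1 − (1 − 0.921)^2 = 0.994
ΔR = 0.994 − 0.921 = 0.073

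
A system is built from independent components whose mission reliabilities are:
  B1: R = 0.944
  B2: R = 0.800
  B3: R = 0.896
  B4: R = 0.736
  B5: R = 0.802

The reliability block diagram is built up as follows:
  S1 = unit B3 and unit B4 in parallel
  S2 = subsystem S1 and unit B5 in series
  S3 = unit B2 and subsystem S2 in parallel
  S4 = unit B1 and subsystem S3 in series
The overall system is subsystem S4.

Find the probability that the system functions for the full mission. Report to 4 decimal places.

Parallel (B3 and B4): 1 − (1 − 0.896000)(1 − 0.736000) = 0.972544
Series ([0.972544] and B5): 0.972544 × 0.802000 = 0.779980
Parallel (B2 and [0.779980]): 1 − (1 − 0.800000)(1 − 0.779980) = 0.955996
Series (B1 and [0.955996]): 0.944000 × 0.955996 = 0.9025

0.9025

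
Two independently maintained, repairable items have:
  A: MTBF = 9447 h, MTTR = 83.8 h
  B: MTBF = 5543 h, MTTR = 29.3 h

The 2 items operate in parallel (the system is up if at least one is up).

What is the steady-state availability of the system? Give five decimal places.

A(A) = MTBF/(MTBF+MTTR) = 9447/(9447+83.8) = 0.991207
A(B) = MTBF/(MTBF+MTTR) = 5543/(5543+29.3) = 0.994742
Parallel availability: 1 − (1 − 0.991207)(1 − 0.994742) = 0.99995

0.99995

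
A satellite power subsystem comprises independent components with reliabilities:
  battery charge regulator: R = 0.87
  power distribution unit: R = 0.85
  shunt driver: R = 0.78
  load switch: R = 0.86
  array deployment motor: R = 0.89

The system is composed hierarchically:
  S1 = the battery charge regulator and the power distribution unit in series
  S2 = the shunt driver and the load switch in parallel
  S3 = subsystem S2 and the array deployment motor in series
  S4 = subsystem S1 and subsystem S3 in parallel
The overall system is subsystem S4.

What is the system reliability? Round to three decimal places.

0.964

Series (battery charge regulator and power distribution unit): 0.87000 × 0.85000 = 0.73950
Parallel (shunt driver and load switch): 1 − (1 − 0.78000)(1 − 0.86000) = 0.96920
Series ([0.96920] and array deployment motor): 0.96920 × 0.89000 = 0.86259
Parallel ([0.73950] and [0.86259]): 1 − (1 − 0.73950)(1 − 0.86259) = 0.964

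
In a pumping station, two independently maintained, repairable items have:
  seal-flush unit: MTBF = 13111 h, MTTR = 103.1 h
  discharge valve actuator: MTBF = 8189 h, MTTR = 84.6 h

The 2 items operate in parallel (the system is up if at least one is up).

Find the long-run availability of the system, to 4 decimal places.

0.9999

A(seal-flush unit) = MTBF/(MTBF+MTTR) = 13111/(13111+103.1) = 0.992198
A(discharge valve actuator) = MTBF/(MTBF+MTTR) = 8189/(8189+84.6) = 0.989775
Parallel availability: 1 − (1 − 0.992198)(1 − 0.989775) = 0.9999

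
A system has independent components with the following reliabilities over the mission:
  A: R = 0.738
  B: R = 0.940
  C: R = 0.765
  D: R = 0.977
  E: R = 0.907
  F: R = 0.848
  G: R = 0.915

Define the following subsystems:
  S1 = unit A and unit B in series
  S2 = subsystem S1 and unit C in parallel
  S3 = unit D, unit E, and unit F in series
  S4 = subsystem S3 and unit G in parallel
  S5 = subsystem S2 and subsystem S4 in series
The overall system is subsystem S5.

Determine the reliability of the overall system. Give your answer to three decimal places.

Series (A and B): 0.73800 × 0.94000 = 0.69372
Parallel ([0.69372] and C): 1 − (1 − 0.69372)(1 − 0.76500) = 0.92802
Series (D, E, and F): 0.97700 × 0.90700 × 0.84800 = 0.75145
Parallel ([0.75145] and G): 1 − (1 − 0.75145)(1 − 0.91500) = 0.97887
Series ([0.92802] and [0.97887]): 0.92802 × 0.97887 = 0.908

0.908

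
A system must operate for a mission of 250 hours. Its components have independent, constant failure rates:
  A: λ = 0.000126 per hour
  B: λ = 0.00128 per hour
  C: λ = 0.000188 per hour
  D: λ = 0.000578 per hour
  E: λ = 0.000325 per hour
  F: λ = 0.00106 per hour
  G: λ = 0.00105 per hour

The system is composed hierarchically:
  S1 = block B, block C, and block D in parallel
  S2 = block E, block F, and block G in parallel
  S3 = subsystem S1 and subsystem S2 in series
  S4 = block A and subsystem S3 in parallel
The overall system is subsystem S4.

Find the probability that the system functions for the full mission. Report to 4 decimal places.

R(A) = exp(−0.000126 × 250) = 0.968991
R(B) = exp(−0.00128 × 250) = 0.726149
R(C) = exp(−0.000188 × 250) = 0.954087
R(D) = exp(−0.000578 × 250) = 0.865455
R(E) = exp(−0.000325 × 250) = 0.921963
R(F) = exp(−0.00106 × 250) = 0.767206
R(G) = exp(−0.00105 × 250) = 0.769126
Parallel (B, C, and D): 1 − (1 − 0.726149)(1 − 0.954087)(1 − 0.865455) = 0.998308
Parallel (E, F, and G): 1 − (1 − 0.921963)(1 − 0.767206)(1 − 0.769126) = 0.995806
Series ([0.998308] and [0.995806]): 0.998308 × 0.995806 = 0.994121
Parallel (A and [0.994121]): 1 − (1 − 0.968991)(1 − 0.994121) = 0.9998

0.9998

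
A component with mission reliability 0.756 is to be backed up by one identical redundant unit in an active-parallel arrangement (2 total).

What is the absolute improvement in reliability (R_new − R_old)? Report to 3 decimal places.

0.184

R_before = 0.756
R_after = 1 − (1 − 0.756)^2 = 0.940
ΔR = 0.940 − 0.756 = 0.184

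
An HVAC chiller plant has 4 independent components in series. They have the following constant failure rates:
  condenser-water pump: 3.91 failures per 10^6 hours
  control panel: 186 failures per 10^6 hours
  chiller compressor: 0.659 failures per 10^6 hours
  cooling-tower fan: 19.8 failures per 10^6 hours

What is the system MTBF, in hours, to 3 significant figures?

Series of exponential components: λ_sys = Σ λ_i
λ_sys = 0.00000391 + 0.000186 + 0.000000659 + 0.0000198 = 2.1037e-04 /h
MTBF = 1 / λ_sys = 4750 h

4750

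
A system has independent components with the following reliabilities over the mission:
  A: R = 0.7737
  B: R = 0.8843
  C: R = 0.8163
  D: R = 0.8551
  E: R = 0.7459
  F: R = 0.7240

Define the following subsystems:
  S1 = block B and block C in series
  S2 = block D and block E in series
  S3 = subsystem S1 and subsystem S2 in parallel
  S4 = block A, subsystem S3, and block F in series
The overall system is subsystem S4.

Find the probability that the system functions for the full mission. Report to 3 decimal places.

Series (B and C): 0.88430 × 0.81630 = 0.72185
Series (D and E): 0.85510 × 0.74590 = 0.63782
Parallel ([0.72185] and [0.63782]): 1 − (1 − 0.72185)(1 − 0.63782) = 0.89926
Series (A, [0.89926], and F): 0.77370 × 0.89926 × 0.72400 = 0.504

0.504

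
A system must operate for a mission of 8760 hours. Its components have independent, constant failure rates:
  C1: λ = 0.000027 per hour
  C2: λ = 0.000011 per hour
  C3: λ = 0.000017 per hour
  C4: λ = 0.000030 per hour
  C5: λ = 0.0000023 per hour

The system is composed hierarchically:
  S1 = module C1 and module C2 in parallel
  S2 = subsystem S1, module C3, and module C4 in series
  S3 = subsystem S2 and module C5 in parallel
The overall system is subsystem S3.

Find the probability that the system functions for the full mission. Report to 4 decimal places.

0.9930

R(C1) = exp(−0.000027 × 8760) = 0.789370
R(C2) = exp(−0.000011 × 8760) = 0.908137
R(C3) = exp(−0.000017 × 8760) = 0.861638
R(C4) = exp(−0.000030 × 8760) = 0.768896
R(C5) = exp(−0.0000023 × 8760) = 0.980054
Parallel (C1 and C2): 1 − (1 − 0.789370)(1 − 0.908137) = 0.980651
Series ([0.980651], C3, and C4): 0.980651 × 0.861638 × 0.768896 = 0.649691
Parallel ([0.649691] and C5): 1 − (1 − 0.649691)(1 − 0.980054) = 0.9930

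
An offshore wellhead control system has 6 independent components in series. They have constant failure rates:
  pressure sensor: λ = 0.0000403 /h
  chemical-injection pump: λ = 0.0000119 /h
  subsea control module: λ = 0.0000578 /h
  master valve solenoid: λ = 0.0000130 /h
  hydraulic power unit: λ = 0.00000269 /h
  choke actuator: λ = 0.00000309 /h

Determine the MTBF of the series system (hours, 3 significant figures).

Series of exponential components: λ_sys = Σ λ_i
λ_sys = 0.0000403 + 0.0000119 + 0.0000578 + 0.0000130 + 0.00000269 + 0.00000309 = 1.2878e-04 /h
MTBF = 1 / λ_sys = 7770 h

7770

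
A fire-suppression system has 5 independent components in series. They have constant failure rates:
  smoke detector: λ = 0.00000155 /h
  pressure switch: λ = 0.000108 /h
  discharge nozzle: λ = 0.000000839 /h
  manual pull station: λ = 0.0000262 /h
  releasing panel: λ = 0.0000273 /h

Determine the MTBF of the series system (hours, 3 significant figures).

Series of exponential components: λ_sys = Σ λ_i
λ_sys = 0.00000155 + 0.000108 + 0.000000839 + 0.0000262 + 0.0000273 = 1.6389e-04 /h
MTBF = 1 / λ_sys = 6100 h

6100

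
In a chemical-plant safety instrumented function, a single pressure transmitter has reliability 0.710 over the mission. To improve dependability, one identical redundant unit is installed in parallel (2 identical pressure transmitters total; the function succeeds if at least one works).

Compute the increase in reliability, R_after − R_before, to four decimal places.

R_before = 0.710
R_after = 1 − (1 − 0.710)^2 = 0.9159
ΔR = 0.9159 − 0.710 = 0.2059

0.2059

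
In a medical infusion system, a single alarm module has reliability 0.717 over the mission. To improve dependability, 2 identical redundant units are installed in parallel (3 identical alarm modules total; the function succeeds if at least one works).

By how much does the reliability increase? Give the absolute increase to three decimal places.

0.260

R_before = 0.717
R_after = 1 − (1 − 0.717)^3 = 0.977
ΔR = 0.977 − 0.717 = 0.260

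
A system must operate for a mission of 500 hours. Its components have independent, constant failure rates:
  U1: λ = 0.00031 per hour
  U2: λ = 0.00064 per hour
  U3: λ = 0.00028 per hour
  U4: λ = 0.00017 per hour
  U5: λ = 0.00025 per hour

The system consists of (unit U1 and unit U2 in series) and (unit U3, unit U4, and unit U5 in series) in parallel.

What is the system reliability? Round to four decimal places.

R(U1) = exp(−0.00031 × 500) = 0.856415
R(U2) = exp(−0.00064 × 500) = 0.726149
R(U3) = exp(−0.00028 × 500) = 0.869358
R(U4) = exp(−0.00017 × 500) = 0.918512
R(U5) = exp(−0.00025 × 500) = 0.882497
Series (U1 and U2): 0.856415 × 0.726149 = 0.621885
Series (U3, U4, and U5): 0.869358 × 0.918512 × 0.882497 = 0.704688
Parallel ([0.621885] and [0.704688]): 1 − (1 − 0.621885)(1 − 0.704688) = 0.8883

0.8883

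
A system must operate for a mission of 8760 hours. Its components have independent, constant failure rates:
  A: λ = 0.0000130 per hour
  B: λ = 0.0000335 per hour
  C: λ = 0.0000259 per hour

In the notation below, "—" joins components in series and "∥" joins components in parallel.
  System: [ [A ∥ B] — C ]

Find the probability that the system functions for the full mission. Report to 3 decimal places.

R(A) = exp(−0.0000130 × 8760) = 0.89237
R(B) = exp(−0.0000335 × 8760) = 0.74568
R(C) = exp(−0.0000259 × 8760) = 0.79701
Parallel (A and B): 1 − (1 − 0.89237)(1 − 0.74568) = 0.97263
Series ([0.97263] and C): 0.97263 × 0.79701 = 0.775

0.775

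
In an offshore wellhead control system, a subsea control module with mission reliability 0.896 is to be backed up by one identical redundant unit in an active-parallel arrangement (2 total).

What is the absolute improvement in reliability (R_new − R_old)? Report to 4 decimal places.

R_before = 0.896
R_after = 1 − (1 − 0.896)^2 = 0.9892
ΔR = 0.9892 − 0.896 = 0.0932

0.0932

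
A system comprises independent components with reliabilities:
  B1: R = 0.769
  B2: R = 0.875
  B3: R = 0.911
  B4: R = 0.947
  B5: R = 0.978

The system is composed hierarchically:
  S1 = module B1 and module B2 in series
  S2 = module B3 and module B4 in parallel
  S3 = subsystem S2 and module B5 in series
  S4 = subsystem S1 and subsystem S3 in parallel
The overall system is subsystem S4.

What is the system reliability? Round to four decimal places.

0.9913

Series (B1 and B2): 0.769000 × 0.875000 = 0.672875
Parallel (B3 and B4): 1 − (1 − 0.911000)(1 − 0.947000) = 0.995283
Series ([0.995283] and B5): 0.995283 × 0.978000 = 0.973387
Parallel ([0.672875] and [0.973387]): 1 − (1 − 0.672875)(1 − 0.973387) = 0.9913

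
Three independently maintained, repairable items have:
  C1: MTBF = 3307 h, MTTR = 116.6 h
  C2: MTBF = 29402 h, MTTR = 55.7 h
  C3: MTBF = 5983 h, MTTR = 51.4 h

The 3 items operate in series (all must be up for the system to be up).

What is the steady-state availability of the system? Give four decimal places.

A(C1) = MTBF/(MTBF+MTTR) = 3307/(3307+116.6) = 0.965942
A(C2) = MTBF/(MTBF+MTTR) = 29402/(29402+55.7) = 0.998109
A(C3) = MTBF/(MTBF+MTTR) = 5983/(5983+51.4) = 0.991482
Series availability: 0.965942 × 0.998109 × 0.991482 = 0.9559

0.9559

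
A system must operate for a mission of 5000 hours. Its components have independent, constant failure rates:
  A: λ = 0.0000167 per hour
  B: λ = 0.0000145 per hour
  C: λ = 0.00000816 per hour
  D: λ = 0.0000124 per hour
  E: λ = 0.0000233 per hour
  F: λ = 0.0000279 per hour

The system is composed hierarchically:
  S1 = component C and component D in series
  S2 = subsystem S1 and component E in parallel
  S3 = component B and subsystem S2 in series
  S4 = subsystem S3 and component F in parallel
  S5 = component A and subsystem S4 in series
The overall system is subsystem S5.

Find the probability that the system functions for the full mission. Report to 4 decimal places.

R(A) = exp(−0.0000167 × 5000) = 0.919891
R(B) = exp(−0.0000145 × 5000) = 0.930066
R(C) = exp(−0.00000816 × 5000) = 0.960021
R(D) = exp(−0.0000124 × 5000) = 0.939883
R(E) = exp(−0.0000233 × 5000) = 0.890030
R(F) = exp(−0.0000279 × 5000) = 0.869793
Series (C and D): 0.960021 × 0.939883 = 0.902307
Parallel ([0.902307] and E): 1 − (1 − 0.902307)(1 − 0.890030) = 0.989257
Series (B and [0.989257]): 0.930066 × 0.989257 = 0.920074
Parallel ([0.920074] and F): 1 − (1 − 0.920074)(1 − 0.869793) = 0.989593
Series (A and [0.989593]): 0.919891 × 0.989593 = 0.9103

0.9103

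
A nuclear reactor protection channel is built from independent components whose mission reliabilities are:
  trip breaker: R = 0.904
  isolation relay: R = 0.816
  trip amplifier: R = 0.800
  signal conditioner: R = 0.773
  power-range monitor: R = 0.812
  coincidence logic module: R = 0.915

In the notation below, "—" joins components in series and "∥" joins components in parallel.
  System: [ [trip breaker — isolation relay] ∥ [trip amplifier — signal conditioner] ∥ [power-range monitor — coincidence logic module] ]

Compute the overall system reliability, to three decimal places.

Series (trip breaker and isolation relay): 0.90400 × 0.81600 = 0.73766
Series (trip amplifier and signal conditioner): 0.80000 × 0.77300 = 0.61840
Series (power-range monitor and coincidence logic module): 0.81200 × 0.91500 = 0.74298
Parallel ([0.73766], [0.61840], and [0.74298]): 1 − (1 − 0.73766)(1 − 0.61840)(1 − 0.74298) = 0.974

0.974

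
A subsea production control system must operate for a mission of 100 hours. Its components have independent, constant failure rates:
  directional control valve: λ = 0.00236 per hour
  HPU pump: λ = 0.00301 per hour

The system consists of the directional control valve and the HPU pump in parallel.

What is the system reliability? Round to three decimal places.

R(directional control valve) = exp(−0.00236 × 100) = 0.78978
R(HPU pump) = exp(−0.00301 × 100) = 0.74008
Parallel (directional control valve and HPU pump): 1 − (1 − 0.78978)(1 − 0.74008) = 0.945

0.945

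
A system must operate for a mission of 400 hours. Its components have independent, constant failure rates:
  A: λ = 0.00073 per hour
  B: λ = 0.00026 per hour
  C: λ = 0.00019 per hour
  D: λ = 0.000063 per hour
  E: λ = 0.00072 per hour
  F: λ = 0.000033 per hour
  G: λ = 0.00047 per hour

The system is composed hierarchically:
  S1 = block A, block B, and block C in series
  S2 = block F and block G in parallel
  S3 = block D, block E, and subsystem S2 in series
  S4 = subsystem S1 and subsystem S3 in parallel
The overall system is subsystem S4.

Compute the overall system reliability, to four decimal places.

R(A) = exp(−0.00073 × 400) = 0.746769
R(B) = exp(−0.00026 × 400) = 0.901225
R(C) = exp(−0.00019 × 400) = 0.926816
R(D) = exp(−0.000063 × 400) = 0.975115
R(E) = exp(−0.00072 × 400) = 0.749762
R(F) = exp(−0.000033 × 400) = 0.986887
R(G) = exp(−0.00047 × 400) = 0.828615
Series (A, B, and C): 0.746769 × 0.901225 × 0.926816 = 0.623754
Parallel (F and G): 1 − (1 − 0.986887)(1 − 0.828615) = 0.997753
Series (D, E, and [0.997753]): 0.975115 × 0.749762 × 0.997753 = 0.729461
Parallel ([0.623754] and [0.729461]): 1 − (1 − 0.623754)(1 − 0.729461) = 0.8982

0.8982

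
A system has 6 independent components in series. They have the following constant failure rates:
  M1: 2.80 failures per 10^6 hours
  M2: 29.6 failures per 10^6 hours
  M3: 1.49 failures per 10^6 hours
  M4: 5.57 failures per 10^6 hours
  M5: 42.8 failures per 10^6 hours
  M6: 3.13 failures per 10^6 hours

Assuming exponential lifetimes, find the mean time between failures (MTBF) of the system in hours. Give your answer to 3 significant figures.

Series of exponential components: λ_sys = Σ λ_i
λ_sys = 0.00000280 + 0.0000296 + 0.00000149 + 0.00000557 + 0.0000428 + 0.00000313 = 8.5390e-05 /h
MTBF = 1 / λ_sys = 11700 h

11700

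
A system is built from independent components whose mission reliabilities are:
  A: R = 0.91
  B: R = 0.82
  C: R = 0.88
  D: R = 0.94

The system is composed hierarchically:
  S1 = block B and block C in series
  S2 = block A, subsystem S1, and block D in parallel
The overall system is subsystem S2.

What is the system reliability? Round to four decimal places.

0.9985

Series (B and C): 0.820000 × 0.880000 = 0.721600
Parallel (A, [0.721600], and D): 1 − (1 − 0.910000)(1 − 0.721600)(1 − 0.940000) = 0.9985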